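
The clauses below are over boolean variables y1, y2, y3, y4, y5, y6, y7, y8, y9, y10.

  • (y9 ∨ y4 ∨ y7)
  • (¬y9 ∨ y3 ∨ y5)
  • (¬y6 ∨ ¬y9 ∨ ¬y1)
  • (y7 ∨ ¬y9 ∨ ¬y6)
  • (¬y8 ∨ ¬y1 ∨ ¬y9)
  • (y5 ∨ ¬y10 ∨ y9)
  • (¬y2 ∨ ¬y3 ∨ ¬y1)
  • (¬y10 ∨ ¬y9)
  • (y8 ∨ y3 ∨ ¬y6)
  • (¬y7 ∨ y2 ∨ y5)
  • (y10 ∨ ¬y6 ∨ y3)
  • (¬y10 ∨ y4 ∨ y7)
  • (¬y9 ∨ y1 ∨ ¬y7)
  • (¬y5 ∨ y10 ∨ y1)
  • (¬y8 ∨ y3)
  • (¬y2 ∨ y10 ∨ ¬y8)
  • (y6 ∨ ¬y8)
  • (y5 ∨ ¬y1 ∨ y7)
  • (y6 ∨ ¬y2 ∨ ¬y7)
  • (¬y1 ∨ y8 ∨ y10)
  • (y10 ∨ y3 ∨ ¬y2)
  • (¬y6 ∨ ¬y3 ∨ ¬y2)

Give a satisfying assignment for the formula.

Pure literal: y4 appears only positively; assign y4 = True.
Set y1 = False and propagate.
Set y2 = False and propagate.
Branch on y3: take y3 = False.
  then y8 is forced to False.
  then y6 is forced to False.
The remaining clauses are satisfied by y5 = True, y7 = True, y9 = False, y10 = True.

y1 = False  y2 = False  y3 = False  y4 = True  y5 = True  y6 = False  y7 = True  y8 = False  y9 = False  y10 = True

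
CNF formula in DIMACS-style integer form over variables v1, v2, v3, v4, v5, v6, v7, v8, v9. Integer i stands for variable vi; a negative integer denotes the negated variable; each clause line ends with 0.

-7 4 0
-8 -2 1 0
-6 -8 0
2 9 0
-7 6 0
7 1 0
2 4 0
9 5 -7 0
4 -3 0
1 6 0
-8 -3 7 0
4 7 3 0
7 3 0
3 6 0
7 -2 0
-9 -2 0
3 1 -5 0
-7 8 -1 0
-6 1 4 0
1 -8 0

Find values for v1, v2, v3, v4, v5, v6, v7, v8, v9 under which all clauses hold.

v1 = F  v2 = F  v3 = F  v4 = T  v5 = F  v6 = T  v7 = T  v8 = F  v9 = T

Check each clause:
  1. (v4 ∨ ¬v7) — v4 is true.
  2. (¬v2 ∨ v1 ∨ ¬v8) — ¬v8 is true.
  3. (¬v8 ∨ ¬v6) — ¬v8 is true.
  4. (v9 ∨ v2) — v9 is true.
  5. (¬v7 ∨ v6) — v6 is true.
  6. (v1 ∨ v7) — v7 is true.
  7. (v4 ∨ v2) — v4 is true.
  8. (v9 ∨ ¬v7 ∨ v5) — v9 is true.
  9. (v4 ∨ ¬v3) — v4 is true.
  10. (v6 ∨ v1) — v6 is true.
  11. (¬v3 ∨ v7 ∨ ¬v8) — ¬v8 is true.
  12. (v4 ∨ v7 ∨ v3) — v4 is true.
  13. (v3 ∨ v7) — v7 is true.
  14. (v6 ∨ v3) — v6 is true.
  15. (¬v2 ∨ v7) — ¬v2 is true.
  16. (¬v2 ∨ ¬v9) — ¬v2 is true.
  17. (¬v5 ∨ v1 ∨ v3) — ¬v5 is true.
  18. (¬v7 ∨ v8 ∨ ¬v1) — ¬v1 is true.
  19. (¬v6 ∨ v4 ∨ v1) — v4 is true.
  20. (v1 ∨ ¬v8) — ¬v8 is true.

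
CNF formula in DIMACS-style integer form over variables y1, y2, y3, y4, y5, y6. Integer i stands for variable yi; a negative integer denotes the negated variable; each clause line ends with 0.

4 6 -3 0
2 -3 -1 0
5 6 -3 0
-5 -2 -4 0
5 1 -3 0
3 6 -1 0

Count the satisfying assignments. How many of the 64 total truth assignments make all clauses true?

28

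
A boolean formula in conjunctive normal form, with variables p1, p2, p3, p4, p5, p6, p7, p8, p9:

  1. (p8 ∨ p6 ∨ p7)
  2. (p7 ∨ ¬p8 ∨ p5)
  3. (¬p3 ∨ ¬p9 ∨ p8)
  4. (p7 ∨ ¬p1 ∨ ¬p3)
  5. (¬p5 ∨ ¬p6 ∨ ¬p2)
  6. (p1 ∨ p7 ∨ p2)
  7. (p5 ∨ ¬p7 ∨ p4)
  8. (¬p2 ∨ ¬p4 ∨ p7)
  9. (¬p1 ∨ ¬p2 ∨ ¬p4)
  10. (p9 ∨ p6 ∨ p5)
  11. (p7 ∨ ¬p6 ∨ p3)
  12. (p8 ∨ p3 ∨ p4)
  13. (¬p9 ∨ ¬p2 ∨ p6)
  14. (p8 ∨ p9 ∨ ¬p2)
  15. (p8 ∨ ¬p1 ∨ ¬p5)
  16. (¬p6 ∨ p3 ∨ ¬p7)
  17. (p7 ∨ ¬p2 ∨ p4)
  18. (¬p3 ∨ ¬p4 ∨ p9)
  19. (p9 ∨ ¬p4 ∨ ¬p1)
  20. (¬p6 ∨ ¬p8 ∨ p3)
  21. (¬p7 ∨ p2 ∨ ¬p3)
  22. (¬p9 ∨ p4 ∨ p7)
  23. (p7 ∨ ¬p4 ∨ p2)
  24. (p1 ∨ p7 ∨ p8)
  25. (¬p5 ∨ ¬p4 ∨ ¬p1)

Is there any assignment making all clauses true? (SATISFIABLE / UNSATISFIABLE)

SATISFIABLE

Branch on p1: take p1 = True.
Try p2 = False.
Try p3 = False.
For the remaining variables, p4 = False, p5 = True, p6 = False, p7 = False, p8 = True, p9 = False works.
So p1=True, p2=False, p3=False, p4=False, p5=True, p6=False, p7=False, p8=True, p9=False is a satisfying assignment.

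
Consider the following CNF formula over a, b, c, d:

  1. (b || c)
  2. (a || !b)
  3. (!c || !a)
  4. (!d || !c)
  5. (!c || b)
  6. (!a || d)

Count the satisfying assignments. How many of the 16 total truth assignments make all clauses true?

Satisfying assignments:
  a=1 b=1 c=0 d=1
That's 1 in total.

1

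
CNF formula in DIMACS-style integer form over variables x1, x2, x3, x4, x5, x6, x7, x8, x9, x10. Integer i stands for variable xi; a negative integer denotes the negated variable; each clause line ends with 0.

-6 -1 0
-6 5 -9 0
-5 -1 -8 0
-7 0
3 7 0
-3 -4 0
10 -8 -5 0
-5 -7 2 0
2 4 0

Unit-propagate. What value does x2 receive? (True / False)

True

(!x7) is a unit clause: x7 = False.
In (x7 || x3), x7 is now false; x3 must hold, so x3 = True.
In (!x4 || !x3), !x3 is now false; !x4 must hold, so x4 = False.
From (x2 || x4) and x4 = False: x2 = True.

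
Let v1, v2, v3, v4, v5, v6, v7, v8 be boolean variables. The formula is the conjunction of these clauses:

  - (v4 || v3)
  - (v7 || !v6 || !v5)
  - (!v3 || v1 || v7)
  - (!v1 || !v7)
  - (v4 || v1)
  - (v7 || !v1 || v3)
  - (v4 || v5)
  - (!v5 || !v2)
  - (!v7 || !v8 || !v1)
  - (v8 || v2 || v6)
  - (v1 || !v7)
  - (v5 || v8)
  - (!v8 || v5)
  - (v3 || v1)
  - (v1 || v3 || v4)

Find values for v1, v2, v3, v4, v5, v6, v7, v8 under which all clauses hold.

v1=True, v2=False, v3=True, v4=False, v5=True, v6=False, v7=False, v8=True

Try v1 = True.
  then v7 is forced to False.
  then v3 is forced to True.
Set v2 = False and propagate.
For the remaining variables, v4 = False, v5 = True, v6 = False, v8 = True works.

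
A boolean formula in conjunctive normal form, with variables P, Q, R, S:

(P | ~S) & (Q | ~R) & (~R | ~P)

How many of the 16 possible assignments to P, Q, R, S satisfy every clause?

7

The models are:
  P=0 Q=0 R=0 S=0
  P=0 Q=1 R=0 S=0
  P=0 Q=1 R=1 S=0
  P=1 Q=0 R=0 S=0
  P=1 Q=0 R=0 S=1
  P=1 Q=1 R=0 S=0
  P=1 Q=1 R=0 S=1
Count: 7.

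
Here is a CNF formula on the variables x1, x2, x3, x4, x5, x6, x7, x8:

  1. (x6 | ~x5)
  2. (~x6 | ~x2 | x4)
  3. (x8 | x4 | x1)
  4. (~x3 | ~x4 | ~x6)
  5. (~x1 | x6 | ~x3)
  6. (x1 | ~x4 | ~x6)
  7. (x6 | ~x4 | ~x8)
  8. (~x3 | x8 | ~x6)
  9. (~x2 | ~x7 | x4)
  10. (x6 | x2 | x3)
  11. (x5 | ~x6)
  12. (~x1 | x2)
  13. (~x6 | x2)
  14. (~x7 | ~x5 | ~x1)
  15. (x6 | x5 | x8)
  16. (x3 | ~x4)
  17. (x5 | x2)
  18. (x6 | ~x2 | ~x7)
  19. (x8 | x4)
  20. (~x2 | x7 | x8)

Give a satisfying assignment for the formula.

x1=True, x2=True, x3=False, x4=False, x5=False, x6=False, x7=False, x8=True

Branch on x1: take x1 = True.
  then x2 is forced to True.
Branch on x3: take x3 = False.
  then x4 is forced to False.
  then x6 is forced to False.
  then x5 is forced to False.
  then x7 is forced to False.
  then x8 is forced to True.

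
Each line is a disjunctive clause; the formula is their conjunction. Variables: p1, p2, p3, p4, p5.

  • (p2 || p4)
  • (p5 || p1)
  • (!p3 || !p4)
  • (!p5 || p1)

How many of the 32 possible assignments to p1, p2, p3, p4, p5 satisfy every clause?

Case analysis on p1 and p4:
  p1=T, p4=T: remaining (p2,p3,p5) ∈ {(F,F,F); (F,F,T); (T,F,F); (T,F,T)} — 4.
  p1=T, p4=F: remaining (p2,p3,p5) ∈ {(T,F,F); (T,F,T); (T,T,F); (T,T,T)} — 4.
  p1=F, p4=T: a clause becomes empty — 0.
  p1=F, p4=F: a clause becomes empty — 0.
Total: 4 + 4 + 0 + 0 = 8.

8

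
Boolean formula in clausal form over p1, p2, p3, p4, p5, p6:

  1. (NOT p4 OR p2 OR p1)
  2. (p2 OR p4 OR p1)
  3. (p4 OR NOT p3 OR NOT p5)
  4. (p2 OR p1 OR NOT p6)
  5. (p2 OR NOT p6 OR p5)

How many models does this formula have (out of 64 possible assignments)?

38

Split on p2, then p1.
  p2=1, p1=1: p6 free; 7 ways for (p3,p4,p5) × 2^1 = 14.
  p2=1, p1=0: p6 free; 7 ways for (p3,p4,p5) × 2^1 = 14.
  p2=0, p1=1: 10 of the 16 assignments to (p3,p4,p5,p6) work.
  p2=0, p1=0: a clause becomes empty — 0.
Total: 14 + 14 + 10 + 0 = 38.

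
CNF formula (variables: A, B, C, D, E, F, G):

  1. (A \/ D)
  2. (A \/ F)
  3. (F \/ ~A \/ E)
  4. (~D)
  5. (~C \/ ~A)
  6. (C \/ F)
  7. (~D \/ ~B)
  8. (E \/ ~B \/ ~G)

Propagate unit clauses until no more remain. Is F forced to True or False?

True

(~D) stands alone — D = False.
From (D \/ A) and D = False: A = True.
From (~A \/ ~C) and A = True: C = False.
From (F \/ C) and C = False: F = True.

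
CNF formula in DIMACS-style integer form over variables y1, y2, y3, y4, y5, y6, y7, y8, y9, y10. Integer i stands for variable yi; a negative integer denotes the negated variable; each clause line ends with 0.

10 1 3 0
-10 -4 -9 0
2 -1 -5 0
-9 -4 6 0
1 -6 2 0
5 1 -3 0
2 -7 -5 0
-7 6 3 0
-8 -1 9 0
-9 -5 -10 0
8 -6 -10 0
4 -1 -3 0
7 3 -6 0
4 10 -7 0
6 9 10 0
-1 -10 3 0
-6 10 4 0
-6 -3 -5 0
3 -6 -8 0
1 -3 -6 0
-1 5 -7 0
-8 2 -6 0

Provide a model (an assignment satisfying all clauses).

Set y1 = False and propagate.
Try y2 = False.
  then y6 is forced to False.
The remaining clauses are satisfied by y3 = True, y4 = True, y5 = True, y7 = False, y8 = True, y9 = False, y10 = True.

y1 = F  y2 = F  y3 = T  y4 = T  y5 = T  y6 = F  y7 = F  y8 = T  y9 = F  y10 = T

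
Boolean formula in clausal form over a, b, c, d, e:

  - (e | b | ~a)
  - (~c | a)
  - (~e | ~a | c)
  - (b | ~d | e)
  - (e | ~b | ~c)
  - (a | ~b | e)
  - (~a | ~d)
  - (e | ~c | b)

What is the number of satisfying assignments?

8

Split on e, then a.
  e=T, a=T: remaining (b,c,d) ∈ {(F,T,F); (T,T,F)} — 2.
  e=T, a=F: remaining (b,c,d) ∈ {(F,F,F); (F,F,T); (T,F,F); (T,F,T)} — 4.
  e=F, a=T: remaining (b,c,d) ∈ {(T,F,F)} — 1.
  e=F, a=F: remaining (b,c,d) ∈ {(F,F,F)} — 1.
Total: 2 + 4 + 1 + 1 = 8.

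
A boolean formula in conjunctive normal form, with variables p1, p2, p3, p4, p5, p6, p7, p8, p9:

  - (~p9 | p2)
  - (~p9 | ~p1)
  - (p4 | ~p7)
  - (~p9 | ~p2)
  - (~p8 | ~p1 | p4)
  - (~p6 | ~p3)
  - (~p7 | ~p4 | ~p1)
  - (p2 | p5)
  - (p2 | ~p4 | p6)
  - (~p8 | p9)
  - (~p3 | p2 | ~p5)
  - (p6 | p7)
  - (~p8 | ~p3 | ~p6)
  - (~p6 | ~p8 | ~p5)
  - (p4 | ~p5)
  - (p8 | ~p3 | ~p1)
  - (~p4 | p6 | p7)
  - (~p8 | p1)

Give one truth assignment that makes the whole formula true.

p1 = F, p2 = T, p3 = F, p4 = T, p5 = F, p6 = F, p7 = T, p8 = F, p9 = F

Check each clause:
  1. (~p9 | p2) — p2 is true.
  2. (~p1 | ~p9) — ~p1 is true.
  3. (p4 | ~p7) — p4 is true.
  4. (~p2 | ~p9) — ~p9 is true.
  5. (~p8 | p4 | ~p1) — ~p8 is true.
  6. (~p6 | ~p3) — ~p6 is true.
  7. (~p1 | ~p7 | ~p4) — ~p1 is true.
  8. (p5 | p2) — p2 is true.
  9. (~p4 | p2 | p6) — p2 is true.
  10. (p9 | ~p8) — ~p8 is true.
  11. (~p3 | ~p5 | p2) — p2 is true.
  12. (p6 | p7) — p7 is true.
  13. (~p3 | ~p8 | ~p6) — ~p8 is true.
  14. (~p5 | ~p8 | ~p6) — ~p8 is true.
  15. (~p5 | p4) — ~p5 is true.
  16. (~p1 | ~p3 | p8) — ~p3 is true.
  17. (p6 | ~p4 | p7) — p7 is true.
  18. (p1 | ~p8) — ~p8 is true.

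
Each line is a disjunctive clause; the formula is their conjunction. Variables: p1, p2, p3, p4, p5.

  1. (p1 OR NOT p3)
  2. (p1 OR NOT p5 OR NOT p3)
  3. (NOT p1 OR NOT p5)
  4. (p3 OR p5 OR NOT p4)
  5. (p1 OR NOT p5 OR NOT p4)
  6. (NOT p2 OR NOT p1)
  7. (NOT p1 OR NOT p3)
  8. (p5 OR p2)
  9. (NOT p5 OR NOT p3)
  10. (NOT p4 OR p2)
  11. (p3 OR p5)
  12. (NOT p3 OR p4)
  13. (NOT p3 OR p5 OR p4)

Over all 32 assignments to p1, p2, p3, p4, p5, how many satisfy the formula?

2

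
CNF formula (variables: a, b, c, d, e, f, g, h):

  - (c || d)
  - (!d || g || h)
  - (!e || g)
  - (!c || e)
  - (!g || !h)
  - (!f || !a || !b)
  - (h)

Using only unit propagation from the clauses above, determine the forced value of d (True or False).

(h) is a unit clause: h = True.
From (!h || !g) and h = True: g = False.
(!e || g): since g = False, the clause reduces to (!e). e = False.
(e || !c) with e = False leaves only !c, so c = False.
From (c || d) and c = False: d = True.

True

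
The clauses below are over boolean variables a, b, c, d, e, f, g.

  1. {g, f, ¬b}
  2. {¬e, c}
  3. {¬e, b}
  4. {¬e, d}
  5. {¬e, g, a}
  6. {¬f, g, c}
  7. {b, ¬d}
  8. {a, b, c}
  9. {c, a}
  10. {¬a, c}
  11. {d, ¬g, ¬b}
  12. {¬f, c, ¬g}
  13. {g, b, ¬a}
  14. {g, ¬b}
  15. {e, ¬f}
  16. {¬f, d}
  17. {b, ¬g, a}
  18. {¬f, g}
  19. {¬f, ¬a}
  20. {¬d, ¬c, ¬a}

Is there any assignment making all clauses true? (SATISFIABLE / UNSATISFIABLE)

Set a = False and propagate.
  then c is forced to True.
For the remaining variables, b = False, d = False, e = False, f = False, g = False works.
So a=False, b=False, c=True, d=False, e=False, f=False, g=False is a satisfying assignment.

SATISFIABLE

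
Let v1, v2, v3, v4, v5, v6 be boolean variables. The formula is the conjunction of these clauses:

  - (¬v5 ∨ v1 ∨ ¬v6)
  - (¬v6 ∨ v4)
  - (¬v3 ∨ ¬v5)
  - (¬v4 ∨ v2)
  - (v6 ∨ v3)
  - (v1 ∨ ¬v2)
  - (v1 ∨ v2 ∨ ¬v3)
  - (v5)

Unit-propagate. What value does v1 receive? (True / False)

(v5) stands alone — v5 = True.
In (¬v3 ∨ ¬v5), ¬v5 is now false; ¬v3 must hold, so v3 = False.
(v6 ∨ v3) with v3 = False leaves only v6, so v6 = True.
From (¬v6 ∨ ¬v5 ∨ v1) and v6 = True, v5 = True: v1 = True.

True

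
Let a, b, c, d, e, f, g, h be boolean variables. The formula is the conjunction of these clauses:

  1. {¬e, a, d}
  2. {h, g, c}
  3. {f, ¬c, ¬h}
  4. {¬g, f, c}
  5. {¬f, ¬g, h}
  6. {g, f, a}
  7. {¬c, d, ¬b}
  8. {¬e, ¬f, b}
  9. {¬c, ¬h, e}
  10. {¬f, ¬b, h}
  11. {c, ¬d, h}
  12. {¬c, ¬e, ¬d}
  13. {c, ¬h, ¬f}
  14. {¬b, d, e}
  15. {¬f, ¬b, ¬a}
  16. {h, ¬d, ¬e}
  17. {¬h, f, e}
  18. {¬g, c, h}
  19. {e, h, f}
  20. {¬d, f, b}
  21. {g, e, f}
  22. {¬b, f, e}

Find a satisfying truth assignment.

a=T, b=F, c=T, d=F, e=T, f=F, g=T, h=F

Set a = True and propagate.
Try b = False.
Set c = True and propagate.
For the remaining variables, d = False, e = True, f = False, g = True, h = False works.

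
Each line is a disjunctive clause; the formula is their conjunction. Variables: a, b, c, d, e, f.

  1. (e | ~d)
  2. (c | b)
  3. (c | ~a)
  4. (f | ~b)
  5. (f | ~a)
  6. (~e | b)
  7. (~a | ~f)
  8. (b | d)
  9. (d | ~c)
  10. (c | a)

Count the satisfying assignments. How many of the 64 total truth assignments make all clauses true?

1

The models are:
  a=F b=T c=T d=T e=T f=T
That's 1 in total.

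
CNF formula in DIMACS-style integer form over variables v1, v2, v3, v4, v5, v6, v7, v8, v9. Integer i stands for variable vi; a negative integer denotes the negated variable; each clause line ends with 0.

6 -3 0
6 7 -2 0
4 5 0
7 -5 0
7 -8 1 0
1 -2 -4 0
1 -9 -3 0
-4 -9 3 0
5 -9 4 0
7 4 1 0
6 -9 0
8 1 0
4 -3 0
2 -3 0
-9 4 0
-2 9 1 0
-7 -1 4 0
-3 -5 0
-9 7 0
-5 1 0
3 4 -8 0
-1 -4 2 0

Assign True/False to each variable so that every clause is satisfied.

Try v1 = True.
For the remaining variables, v2 = True, v3 = False, v4 = True, v5 = True, v6 = False, v7 = True, v8 = False, v9 = False works.

v1 = True, v2 = True, v3 = False, v4 = True, v5 = True, v6 = False, v7 = True, v8 = False, v9 = False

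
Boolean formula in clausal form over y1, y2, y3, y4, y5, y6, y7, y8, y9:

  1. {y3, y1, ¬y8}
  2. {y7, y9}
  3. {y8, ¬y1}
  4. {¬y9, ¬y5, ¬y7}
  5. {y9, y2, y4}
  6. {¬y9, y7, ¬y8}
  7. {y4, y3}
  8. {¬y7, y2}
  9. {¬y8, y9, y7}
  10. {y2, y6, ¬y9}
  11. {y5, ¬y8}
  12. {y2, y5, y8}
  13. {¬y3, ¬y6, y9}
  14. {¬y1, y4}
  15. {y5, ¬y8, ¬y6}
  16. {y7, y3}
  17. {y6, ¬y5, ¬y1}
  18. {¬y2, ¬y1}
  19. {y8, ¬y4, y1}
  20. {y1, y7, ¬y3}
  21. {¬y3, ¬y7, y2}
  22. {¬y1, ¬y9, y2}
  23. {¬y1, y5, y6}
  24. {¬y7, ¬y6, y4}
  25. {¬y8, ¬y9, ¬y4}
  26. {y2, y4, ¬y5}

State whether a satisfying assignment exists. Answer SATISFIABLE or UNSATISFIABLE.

SATISFIABLE

Set y1 = False and propagate.
Try y2 = True.
For the remaining variables, y3 = True, y4 = True, y5 = True, y6 = False, y7 = True, y8 = True, y9 = False works.
So y1=False, y2=True, y3=True, y4=True, y5=True, y6=False, y7=True, y8=True, y9=False is a satisfying assignment.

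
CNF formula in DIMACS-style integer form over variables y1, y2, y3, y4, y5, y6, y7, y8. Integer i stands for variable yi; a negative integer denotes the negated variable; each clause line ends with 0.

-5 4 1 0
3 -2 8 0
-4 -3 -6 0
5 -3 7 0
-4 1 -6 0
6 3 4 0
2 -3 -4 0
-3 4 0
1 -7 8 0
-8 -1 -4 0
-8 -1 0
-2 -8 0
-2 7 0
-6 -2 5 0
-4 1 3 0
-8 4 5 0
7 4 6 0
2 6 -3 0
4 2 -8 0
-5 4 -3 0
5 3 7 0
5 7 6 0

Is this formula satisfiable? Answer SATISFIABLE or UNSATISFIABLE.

Set y1 = True and propagate.
  then y8 is forced to False.
Try y2 = False.
Branch on y3: take y3 = False.
The remaining clauses are satisfied by y4 = True, y5 = False, y6 = True, y7 = True.
So y1 = True, y2 = False, y3 = False, y4 = True, y5 = False, y6 = True, y7 = True, y8 = False is a satisfying assignment.

SATISFIABLE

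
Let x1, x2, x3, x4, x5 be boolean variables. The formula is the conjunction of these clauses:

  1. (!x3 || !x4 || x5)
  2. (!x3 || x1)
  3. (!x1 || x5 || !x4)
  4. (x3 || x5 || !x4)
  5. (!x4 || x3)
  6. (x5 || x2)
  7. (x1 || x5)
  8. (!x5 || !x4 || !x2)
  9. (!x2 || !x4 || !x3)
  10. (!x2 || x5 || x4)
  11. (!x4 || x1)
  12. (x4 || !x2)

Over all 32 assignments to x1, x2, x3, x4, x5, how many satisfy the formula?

4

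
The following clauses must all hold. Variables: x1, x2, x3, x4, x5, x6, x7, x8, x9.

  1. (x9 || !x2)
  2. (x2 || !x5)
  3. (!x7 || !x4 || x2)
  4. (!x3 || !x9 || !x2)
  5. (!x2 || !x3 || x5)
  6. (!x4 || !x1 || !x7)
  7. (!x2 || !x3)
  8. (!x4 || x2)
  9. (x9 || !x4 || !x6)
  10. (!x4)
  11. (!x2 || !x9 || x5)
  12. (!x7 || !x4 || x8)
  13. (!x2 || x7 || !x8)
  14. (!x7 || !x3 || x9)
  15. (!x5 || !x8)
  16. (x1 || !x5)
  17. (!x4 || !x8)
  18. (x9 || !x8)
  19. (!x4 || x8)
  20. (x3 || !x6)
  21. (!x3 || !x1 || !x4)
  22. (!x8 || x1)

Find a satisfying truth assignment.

x1 = True  x2 = False  x3 = False  x4 = False  x5 = False  x6 = False  x7 = False  x8 = False  x9 = True

Unit propagation: (!x4) forces x4 = False.
Pure literal: x1 appears only positively; assign x1 = True.
x6 occurs only negated in the remaining clauses — set x6 = False.
Set x2 = False and propagate.
  then x5 is forced to False.
For the remaining variables, x3 = False, x7 = False, x8 = False, x9 = True works.
Every clause has at least one true literal under this assignment.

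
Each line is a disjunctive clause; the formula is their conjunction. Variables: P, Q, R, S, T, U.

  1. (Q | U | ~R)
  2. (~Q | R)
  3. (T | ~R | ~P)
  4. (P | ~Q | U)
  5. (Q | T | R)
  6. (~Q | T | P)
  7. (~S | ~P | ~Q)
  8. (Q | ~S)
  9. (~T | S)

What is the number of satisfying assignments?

2

Satisfying assignments:
  P=0 Q=0 R=1 S=0 T=0 U=1
  P=0 Q=1 R=1 S=1 T=1 U=1
Count: 2.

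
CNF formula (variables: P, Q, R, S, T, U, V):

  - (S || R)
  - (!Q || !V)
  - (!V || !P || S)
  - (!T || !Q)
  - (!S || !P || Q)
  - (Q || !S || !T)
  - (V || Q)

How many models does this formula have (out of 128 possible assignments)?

20

Split on Q, then S.
  Q=T, S=T: forces T=F; V=F; P, R, U free → 2^3 = 8.
  Q=T, S=F: remaining (P,R,T,U,V) ∈ {(F,T,F,F,F); (F,T,F,T,F); (T,T,F,F,F); (T,T,F,T,F)} — 4.
  Q=F, S=T: remaining (P,R,T,U,V) ∈ {(F,F,F,F,T); (F,F,F,T,T); (F,T,F,F,T); (F,T,F,T,T)} — 4.
  Q=F, S=F: remaining (P,R,T,U,V) ∈ {(F,T,F,F,T); (F,T,F,T,T); (F,T,T,F,T); (F,T,T,T,T)} — 4.
Total: 8 + 4 + 4 + 4 = 20.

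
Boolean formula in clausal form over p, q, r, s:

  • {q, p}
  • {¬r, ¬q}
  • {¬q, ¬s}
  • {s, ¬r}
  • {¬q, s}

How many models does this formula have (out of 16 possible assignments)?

3

Satisfying assignments:
  p=1 q=0 r=0 s=0
  p=1 q=0 r=0 s=1
  p=1 q=0 r=1 s=1
Count: 3.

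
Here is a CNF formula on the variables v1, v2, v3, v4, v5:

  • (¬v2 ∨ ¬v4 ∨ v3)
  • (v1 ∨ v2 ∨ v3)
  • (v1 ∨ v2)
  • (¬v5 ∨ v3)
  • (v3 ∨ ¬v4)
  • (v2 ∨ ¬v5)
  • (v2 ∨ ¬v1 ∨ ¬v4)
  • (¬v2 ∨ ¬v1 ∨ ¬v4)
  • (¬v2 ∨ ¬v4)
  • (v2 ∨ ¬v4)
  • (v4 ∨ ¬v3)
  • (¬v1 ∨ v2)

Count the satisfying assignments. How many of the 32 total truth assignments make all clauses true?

2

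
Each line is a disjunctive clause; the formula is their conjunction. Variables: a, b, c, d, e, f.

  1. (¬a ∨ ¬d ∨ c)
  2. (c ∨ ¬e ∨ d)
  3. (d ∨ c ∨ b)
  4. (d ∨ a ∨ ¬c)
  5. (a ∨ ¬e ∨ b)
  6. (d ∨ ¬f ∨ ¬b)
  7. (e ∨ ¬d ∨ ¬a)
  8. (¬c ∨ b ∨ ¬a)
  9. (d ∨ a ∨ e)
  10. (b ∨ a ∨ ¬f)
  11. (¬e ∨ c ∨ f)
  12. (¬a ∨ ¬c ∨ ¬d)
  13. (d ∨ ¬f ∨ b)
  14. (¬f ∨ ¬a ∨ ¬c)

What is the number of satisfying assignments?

12

Case analysis on a and d:
  a=1, d=1: a clause becomes empty — 0.
  a=1, d=0: remaining (b,c,e,f) ∈ {(1,0,0,0); (1,1,0,0); (1,1,1,0)} — 3.
  a=0, d=1: 9 of the 16 assignments to (b,c,e,f) work.
  a=0, d=0: a clause becomes empty — 0.
Total: 0 + 3 + 9 + 0 = 12.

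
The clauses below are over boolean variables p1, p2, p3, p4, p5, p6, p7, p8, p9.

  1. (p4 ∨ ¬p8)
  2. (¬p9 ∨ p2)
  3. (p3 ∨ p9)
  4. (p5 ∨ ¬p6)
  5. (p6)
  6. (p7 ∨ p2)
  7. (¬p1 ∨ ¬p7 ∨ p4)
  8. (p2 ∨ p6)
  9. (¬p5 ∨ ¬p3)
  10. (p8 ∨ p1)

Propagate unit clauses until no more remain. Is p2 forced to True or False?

(p6) stands alone — p6 = True.
(p5 ∨ ¬p6) with p6 = True leaves only p5, so p5 = True.
In (¬p5 ∨ ¬p3), ¬p5 is now false; ¬p3 must hold, so p3 = False.
(p3 ∨ p9): since p3 = False, the clause reduces to (p9). p9 = True.
(¬p9 ∨ p2) with p9 = True leaves only p2, so p2 = True.

True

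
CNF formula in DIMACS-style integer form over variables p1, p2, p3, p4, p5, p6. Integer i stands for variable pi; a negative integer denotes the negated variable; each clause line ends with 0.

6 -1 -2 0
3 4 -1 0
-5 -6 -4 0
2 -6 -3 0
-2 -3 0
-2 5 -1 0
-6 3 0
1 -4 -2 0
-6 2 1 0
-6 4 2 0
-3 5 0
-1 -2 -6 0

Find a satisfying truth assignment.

Set p1 = False and propagate.
Set p2 = True and propagate.
  then p3 is forced to False.
  then p6 is forced to False.
  then p4 is forced to False.
p5 is now unconstrained; take p5 = False.

p1=F, p2=T, p3=F, p4=F, p5=F, p6=F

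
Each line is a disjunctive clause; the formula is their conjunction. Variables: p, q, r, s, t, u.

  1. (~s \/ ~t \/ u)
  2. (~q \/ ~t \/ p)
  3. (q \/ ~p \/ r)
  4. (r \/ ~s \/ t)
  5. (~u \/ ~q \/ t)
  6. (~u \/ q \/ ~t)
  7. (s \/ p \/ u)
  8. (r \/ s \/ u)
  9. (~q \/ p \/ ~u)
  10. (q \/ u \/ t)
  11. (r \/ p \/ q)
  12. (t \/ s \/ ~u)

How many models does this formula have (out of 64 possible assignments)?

11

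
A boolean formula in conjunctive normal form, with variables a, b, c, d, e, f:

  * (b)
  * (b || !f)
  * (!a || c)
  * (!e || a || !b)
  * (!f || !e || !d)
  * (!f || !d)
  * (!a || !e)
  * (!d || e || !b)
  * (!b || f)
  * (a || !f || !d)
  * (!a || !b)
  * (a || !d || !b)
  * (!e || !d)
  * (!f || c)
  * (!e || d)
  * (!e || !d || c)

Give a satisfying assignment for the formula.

a=F, b=T, c=T, d=F, e=F, f=T

Unit propagation: (b) forces b = True.
Unit propagation: (f) forces f = True.
Unit propagation: (!d) forces d = False.
(!a) is a unit clause, so a = False.
Unit propagation: (!e) forces e = False.
Unit propagation: (c) forces c = True.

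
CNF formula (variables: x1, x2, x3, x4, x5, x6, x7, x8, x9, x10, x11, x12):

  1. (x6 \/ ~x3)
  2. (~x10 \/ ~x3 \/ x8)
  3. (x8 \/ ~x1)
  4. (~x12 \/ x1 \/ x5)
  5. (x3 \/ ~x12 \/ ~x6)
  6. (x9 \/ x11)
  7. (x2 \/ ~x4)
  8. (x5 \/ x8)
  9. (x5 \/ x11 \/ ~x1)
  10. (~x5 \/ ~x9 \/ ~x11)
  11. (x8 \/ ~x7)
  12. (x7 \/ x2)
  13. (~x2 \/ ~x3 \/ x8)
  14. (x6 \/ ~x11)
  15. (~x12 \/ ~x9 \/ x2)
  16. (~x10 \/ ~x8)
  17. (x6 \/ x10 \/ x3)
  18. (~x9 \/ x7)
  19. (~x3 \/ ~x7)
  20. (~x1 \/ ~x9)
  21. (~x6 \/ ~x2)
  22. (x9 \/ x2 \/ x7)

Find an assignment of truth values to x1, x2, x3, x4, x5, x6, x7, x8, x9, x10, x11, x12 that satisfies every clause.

x1 = True, x2 = False, x3 = False, x4 = False, x5 = True, x6 = True, x7 = True, x8 = True, x9 = False, x10 = False, x11 = True, x12 = False

x4 occurs only negated in the remaining clauses — set x4 = False.
Pure literal: x12 appears only negated; assign x12 = False.
Set x1 = True and propagate.
  then x8 is forced to True.
  then x10 is forced to False.
  then x9 is forced to False.
  then x11 is forced to True.
  then x6 is forced to True.
  then x2 is forced to False.
  then x7 is forced to True.
  then x3 is forced to False.
x5 is now unconstrained; take x5 = True.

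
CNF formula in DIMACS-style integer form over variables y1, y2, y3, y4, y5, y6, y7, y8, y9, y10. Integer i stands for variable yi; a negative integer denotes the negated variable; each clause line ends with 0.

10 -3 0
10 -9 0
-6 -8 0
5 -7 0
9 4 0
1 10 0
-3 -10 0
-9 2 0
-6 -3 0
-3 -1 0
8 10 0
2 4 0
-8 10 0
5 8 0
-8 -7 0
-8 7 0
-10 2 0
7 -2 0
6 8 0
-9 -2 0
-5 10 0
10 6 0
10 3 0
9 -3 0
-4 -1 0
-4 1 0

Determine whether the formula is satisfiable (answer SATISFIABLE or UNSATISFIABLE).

y10 = True:
  propagation gives y3=False, y2=True, y7=True, y5=True; an empty clause results — contradiction.
y10 = False:
  propagation gives y3=False; an empty clause results — contradiction.
Every branch closes, so no satisfying assignment exists.

UNSATISFIABLE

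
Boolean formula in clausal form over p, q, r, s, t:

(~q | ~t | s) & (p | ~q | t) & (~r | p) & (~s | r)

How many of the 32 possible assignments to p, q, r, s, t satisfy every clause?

12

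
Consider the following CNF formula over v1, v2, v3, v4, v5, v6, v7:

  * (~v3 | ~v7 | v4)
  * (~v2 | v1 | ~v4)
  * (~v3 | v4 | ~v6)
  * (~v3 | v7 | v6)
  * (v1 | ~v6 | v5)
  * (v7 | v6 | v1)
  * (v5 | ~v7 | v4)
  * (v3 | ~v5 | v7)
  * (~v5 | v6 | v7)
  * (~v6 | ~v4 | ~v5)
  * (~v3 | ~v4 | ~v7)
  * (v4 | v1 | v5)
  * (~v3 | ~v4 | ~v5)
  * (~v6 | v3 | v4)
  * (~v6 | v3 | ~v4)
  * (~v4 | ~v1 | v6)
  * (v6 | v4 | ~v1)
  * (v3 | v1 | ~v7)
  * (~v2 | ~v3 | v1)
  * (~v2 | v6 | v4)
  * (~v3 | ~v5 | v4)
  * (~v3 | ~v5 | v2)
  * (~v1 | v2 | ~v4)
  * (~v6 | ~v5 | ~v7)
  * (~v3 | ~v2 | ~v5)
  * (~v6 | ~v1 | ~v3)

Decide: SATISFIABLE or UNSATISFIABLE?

v4 = True:
  v3 = True:
    propagation gives v7=False, v6=True, v5=False, v1=True; an empty clause results — contradiction.
  v3 = False:
    propagation gives v6=False, v1=False, v2=False, v7=True; an empty clause results — contradiction.
v4 = False:
  v3 = True:
    propagation gives v7=False, v6=False; an empty clause results — contradiction.
  v3 = False:
    propagation gives v6=False, v1=False, v7=True; an empty clause results — contradiction.
Every branch closes, so no satisfying assignment exists.

UNSATISFIABLE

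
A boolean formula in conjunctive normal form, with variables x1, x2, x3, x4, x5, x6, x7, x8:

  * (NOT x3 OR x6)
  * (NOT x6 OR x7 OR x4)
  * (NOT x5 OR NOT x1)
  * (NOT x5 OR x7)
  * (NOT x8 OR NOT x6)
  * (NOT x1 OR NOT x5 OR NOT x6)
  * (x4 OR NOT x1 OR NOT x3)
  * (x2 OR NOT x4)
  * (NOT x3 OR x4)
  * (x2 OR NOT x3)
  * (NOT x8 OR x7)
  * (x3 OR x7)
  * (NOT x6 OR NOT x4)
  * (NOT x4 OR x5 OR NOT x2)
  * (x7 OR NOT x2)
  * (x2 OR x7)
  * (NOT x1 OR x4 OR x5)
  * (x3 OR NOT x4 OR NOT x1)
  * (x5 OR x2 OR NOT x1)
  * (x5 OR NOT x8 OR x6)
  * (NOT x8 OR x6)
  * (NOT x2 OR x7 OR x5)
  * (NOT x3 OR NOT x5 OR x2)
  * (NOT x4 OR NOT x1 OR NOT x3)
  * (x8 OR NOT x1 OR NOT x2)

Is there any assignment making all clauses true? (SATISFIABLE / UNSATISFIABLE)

SATISFIABLE

Pure literal: x1 appears only negated; assign x1 = False.
x7 occurs only positively in the remaining clauses — set x7 = True.
Set x2 = True and propagate.
Try x3 = False.
Set x4 = False and propagate.
For the remaining variables, x5 = True, x6 = False, x8 = False works.
So x1=0  x2=1  x3=0  x4=0  x5=1  x6=0  x7=1  x8=0 is a satisfying assignment.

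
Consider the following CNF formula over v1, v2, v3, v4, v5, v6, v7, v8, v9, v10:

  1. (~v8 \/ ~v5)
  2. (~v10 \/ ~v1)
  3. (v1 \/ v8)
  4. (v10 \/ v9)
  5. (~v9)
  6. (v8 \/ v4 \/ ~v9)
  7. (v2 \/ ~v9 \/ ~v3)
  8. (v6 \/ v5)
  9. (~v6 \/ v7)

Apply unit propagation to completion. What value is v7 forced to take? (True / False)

(~v9) stands alone — v9 = False.
In (v10 \/ v9), v9 is now false; v10 must hold, so v10 = True.
(~v1 \/ ~v10): since v10 = True, the clause reduces to (~v1). v1 = False.
(v8 \/ v1): since v1 = False, the clause reduces to (v8). v8 = True.
(~v8 \/ ~v5) with v8 = True leaves only ~v5, so v5 = False.
From (v6 \/ v5) and v5 = False: v6 = True.
From (~v6 \/ v7) and v6 = True: v7 = True.

True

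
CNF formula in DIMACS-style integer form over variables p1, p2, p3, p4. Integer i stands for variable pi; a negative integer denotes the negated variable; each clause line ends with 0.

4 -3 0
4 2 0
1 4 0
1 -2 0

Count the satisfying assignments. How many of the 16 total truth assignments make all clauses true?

7

The models are:
  p1=0 p2=0 p3=0 p4=1
  p1=0 p2=0 p3=1 p4=1
  p1=1 p2=0 p3=0 p4=1
  p1=1 p2=0 p3=1 p4=1
  p1=1 p2=1 p3=0 p4=0
  p1=1 p2=1 p3=0 p4=1
  p1=1 p2=1 p3=1 p4=1
That's 7 in total.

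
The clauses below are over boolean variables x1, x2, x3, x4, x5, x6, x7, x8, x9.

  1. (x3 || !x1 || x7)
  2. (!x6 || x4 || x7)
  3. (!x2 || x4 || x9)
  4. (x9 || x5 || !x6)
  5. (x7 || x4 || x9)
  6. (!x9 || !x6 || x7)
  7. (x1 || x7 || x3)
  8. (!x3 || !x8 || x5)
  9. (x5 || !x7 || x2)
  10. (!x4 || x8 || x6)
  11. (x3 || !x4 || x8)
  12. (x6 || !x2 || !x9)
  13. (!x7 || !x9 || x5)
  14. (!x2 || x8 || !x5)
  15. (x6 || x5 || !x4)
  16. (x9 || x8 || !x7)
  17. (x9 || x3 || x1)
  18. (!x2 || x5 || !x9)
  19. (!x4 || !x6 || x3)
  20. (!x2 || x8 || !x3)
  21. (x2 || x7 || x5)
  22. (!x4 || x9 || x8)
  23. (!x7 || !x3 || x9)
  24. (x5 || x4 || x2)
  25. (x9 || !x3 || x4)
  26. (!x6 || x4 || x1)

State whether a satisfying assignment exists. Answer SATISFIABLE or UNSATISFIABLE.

SATISFIABLE

Try x1 = True.
The remaining clauses are satisfied by x2 = False, x3 = False, x4 = False, x5 = True, x6 = True, x7 = True, x8 = True, x9 = False.
Every clause has at least one true literal under this assignment.
So x1=True  x2=False  x3=False  x4=False  x5=True  x6=True  x7=True  x8=True  x9=False is a satisfying assignment.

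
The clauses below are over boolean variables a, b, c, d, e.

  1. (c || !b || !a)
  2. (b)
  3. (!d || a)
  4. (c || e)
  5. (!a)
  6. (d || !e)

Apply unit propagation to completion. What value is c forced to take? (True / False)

True

Unit clause (b) sets b = True.
Unit clause (!a) sets a = False.
From (!d || a) and a = False: d = False.
(!e || d) with d = False leaves only !e, so e = False.
From (e || c) and e = False: c = True.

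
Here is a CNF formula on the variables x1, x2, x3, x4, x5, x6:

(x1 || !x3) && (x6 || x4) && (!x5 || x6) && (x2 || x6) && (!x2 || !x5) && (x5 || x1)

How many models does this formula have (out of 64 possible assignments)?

Split on x5, then x6.
  x5=T, x6=T: x4 free; 3 ways for (x1,x2,x3) × 2^1 = 6.
  x5=T, x6=F: a clause becomes empty — 0.
  x5=F, x6=T: forces x1=T; x2, x3, x4 free → 2^3 = 8.
  x5=F, x6=F: remaining (x1,x2,x3,x4) ∈ {(T,T,F,T); (T,T,T,T)} — 2.
Total: 6 + 0 + 8 + 2 = 16.

16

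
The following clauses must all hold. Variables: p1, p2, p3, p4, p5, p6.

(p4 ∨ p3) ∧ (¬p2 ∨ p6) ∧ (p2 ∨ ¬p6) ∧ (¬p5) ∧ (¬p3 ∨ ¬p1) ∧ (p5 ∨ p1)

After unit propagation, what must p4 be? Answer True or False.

(¬p5) stands alone — p5 = False.
In (p5 ∨ p1), p5 is now false; p1 must hold, so p1 = True.
From (¬p3 ∨ ¬p1) and p1 = True: p3 = False.
(p3 ∨ p4): since p3 = False, the clause reduces to (p4). p4 = True.

True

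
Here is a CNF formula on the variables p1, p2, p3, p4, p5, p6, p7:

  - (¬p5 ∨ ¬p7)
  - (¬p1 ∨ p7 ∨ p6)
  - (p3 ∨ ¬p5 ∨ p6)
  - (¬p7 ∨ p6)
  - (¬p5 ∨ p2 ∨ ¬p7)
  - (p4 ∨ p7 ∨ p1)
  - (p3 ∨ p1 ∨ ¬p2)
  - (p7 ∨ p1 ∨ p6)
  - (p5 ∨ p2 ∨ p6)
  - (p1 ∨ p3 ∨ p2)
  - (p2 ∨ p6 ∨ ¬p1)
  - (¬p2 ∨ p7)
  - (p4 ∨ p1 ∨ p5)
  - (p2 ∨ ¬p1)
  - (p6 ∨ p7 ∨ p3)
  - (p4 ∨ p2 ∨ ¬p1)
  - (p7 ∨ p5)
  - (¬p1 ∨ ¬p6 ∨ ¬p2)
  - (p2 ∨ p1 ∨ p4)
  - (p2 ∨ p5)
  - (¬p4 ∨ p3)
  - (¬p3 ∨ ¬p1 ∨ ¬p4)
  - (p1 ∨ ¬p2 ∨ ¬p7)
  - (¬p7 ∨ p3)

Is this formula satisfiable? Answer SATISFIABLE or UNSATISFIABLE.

Try p1 = False.
Set p2 = False and propagate.
  then p3 is forced to True.
  then p4 is forced to True.
  then p5 is forced to True.
  then p7 is forced to False.
  then p6 is forced to True.
Every clause has at least one true literal under this assignment.
So p1=F, p2=F, p3=T, p4=T, p5=T, p6=T, p7=F is a satisfying assignment.

SATISFIABLE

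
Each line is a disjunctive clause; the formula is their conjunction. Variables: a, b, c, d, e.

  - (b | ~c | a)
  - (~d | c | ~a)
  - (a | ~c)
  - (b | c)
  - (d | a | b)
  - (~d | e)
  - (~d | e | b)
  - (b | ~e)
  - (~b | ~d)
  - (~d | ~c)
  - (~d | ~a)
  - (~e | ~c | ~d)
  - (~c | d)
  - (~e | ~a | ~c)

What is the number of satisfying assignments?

4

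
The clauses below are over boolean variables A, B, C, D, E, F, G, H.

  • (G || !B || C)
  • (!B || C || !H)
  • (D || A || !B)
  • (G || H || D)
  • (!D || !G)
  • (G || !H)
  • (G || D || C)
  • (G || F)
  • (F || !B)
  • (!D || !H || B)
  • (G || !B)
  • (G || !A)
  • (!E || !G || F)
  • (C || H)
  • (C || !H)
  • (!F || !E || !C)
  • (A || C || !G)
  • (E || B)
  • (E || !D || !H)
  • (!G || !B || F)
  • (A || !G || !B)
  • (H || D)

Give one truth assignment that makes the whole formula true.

A=True, B=True, C=True, D=False, E=False, F=True, G=True, H=True

Set A = True and propagate.
  then G is forced to True.
  then D is forced to False.
  then H is forced to True.
  then C is forced to True.
Branch on B: take B = True.
  then F is forced to True.
  then E is forced to False.
Check each clause:
  1. (G || C || !B) — C is true.
  2. (!H || !B || C) — C is true.
  3. (A || !B || D) — A is true.
  4. (H || G || D) — H is true.
  5. (!D || !G) — !D is true.
  6. (!H || G) — G is true.
  7. (C || D || G) — C is true.
  8. (F || G) — F is true.
  9. (!B || F) — F is true.
  10. (!H || !D || B) — B is true.
  11. (!B || G) — G is true.
  12. (!A || G) — G is true.
  13. (!E || !G || F) — !E is true.
  14. (C || H) — H is true.
  15. (C || !H) — C is true.
  16. (!F || !C || !E) — !E is true.
  17. (A || C || !G) — C is true.
  18. (B || E) — B is true.
  19. (E || !H || !D) — !D is true.
  20. (F || !G || !B) — F is true.
  21. (!B || !G || A) — A is true.
  22. (H || D) — H is true.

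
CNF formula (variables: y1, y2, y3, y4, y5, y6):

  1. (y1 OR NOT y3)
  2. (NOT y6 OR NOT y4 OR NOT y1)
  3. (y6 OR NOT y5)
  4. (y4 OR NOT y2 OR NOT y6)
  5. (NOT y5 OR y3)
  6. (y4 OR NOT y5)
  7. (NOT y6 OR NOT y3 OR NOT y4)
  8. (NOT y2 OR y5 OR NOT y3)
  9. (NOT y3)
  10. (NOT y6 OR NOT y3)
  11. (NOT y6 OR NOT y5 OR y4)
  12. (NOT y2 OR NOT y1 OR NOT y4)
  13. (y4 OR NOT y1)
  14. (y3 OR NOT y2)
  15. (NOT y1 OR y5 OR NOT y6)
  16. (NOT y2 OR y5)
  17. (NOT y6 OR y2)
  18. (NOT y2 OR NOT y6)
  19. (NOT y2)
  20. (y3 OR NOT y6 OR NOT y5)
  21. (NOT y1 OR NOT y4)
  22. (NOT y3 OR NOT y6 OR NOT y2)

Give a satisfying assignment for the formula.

y1 = F  y2 = F  y3 = F  y4 = T  y5 = F  y6 = F

Check each clause:
  1. (NOT y3 OR y1) — NOT y3 is true.
  2. (NOT y6 OR NOT y4 OR NOT y1) — NOT y6 is true.
  3. (NOT y5 OR y6) — NOT y5 is true.
  4. (NOT y2 OR y4 OR NOT y6) — NOT y6 is true.
  5. (y3 OR NOT y5) — NOT y5 is true.
  6. (NOT y5 OR y4) — NOT y5 is true.
  7. (NOT y6 OR NOT y3 OR NOT y4) — NOT y6 is true.
  8. (NOT y3 OR y5 OR NOT y2) — NOT y3 is true.
  9. (NOT y3) — NOT y3 is true.
  10. (NOT y3 OR NOT y6) — NOT y6 is true.
  11. (NOT y6 OR y4 OR NOT y5) — NOT y6 is true.
  12. (NOT y2 OR NOT y1 OR NOT y4) — NOT y1 is true.
  13. (NOT y1 OR y4) — y4 is true.
  14. (NOT y2 OR y3) — NOT y2 is true.
  15. (NOT y1 OR y5 OR NOT y6) — NOT y6 is true.
  16. (NOT y2 OR y5) — NOT y2 is true.
  17. (y2 OR NOT y6) — NOT y6 is true.
  18. (NOT y2 OR NOT y6) — NOT y6 is true.
  19. (NOT y2) — NOT y2 is true.
  20. (NOT y5 OR NOT y6 OR y3) — NOT y6 is true.
  21. (NOT y1 OR NOT y4) — NOT y1 is true.
  22. (NOT y2 OR NOT y6 OR NOT y3) — NOT y6 is true.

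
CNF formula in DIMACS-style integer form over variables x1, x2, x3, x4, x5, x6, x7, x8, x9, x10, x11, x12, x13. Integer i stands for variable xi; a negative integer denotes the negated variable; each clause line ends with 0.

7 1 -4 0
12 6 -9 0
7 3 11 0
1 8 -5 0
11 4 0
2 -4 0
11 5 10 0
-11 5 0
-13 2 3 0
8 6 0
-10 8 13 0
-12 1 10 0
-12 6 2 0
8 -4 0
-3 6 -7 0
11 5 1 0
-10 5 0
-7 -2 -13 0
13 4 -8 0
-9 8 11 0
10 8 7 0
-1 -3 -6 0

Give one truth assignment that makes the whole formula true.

x1 = F  x2 = T  x3 = F  x4 = F  x5 = T  x6 = T  x7 = F  x8 = T  x9 = T  x10 = T  x11 = T  x12 = T  x13 = T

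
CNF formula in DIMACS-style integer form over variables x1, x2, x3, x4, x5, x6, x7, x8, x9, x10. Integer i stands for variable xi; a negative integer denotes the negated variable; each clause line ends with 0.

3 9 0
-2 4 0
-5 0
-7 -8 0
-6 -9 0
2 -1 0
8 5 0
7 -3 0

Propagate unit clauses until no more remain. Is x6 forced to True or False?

Unit clause (¬x5) sets x5 = False.
From (x8 ∨ x5) and x5 = False: x8 = True.
(¬x8 ∨ ¬x7): since x8 = True, the clause reduces to (¬x7). x7 = False.
From (x7 ∨ ¬x3) and x7 = False: x3 = False.
(x9 ∨ x3) with x3 = False leaves only x9, so x9 = True.
From (¬x9 ∨ ¬x6) and x9 = True: x6 = False.

False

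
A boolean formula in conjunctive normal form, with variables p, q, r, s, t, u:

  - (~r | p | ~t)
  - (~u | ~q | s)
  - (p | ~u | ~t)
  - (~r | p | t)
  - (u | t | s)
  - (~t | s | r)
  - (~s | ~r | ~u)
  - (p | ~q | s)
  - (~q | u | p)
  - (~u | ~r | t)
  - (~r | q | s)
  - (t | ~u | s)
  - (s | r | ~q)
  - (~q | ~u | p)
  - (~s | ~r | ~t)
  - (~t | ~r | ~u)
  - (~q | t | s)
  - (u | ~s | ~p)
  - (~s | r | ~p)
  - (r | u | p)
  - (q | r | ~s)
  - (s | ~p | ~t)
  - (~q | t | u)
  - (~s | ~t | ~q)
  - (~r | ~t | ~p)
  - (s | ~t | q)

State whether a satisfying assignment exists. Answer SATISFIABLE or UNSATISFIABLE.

s = True:
  r = True:
    propagation gives u=False, t=False, p=True; an empty clause results — contradiction.
  r = False:
    propagation gives p=False, u=True, t=False, q=False; an empty clause results — contradiction.
s = False:
  t = True:
    propagation gives r=True, p=True; an empty clause results — contradiction.
  t = False:
    propagation gives u=True; an empty clause results — contradiction.
Every branch closes, so no satisfying assignment exists.

UNSATISFIABLE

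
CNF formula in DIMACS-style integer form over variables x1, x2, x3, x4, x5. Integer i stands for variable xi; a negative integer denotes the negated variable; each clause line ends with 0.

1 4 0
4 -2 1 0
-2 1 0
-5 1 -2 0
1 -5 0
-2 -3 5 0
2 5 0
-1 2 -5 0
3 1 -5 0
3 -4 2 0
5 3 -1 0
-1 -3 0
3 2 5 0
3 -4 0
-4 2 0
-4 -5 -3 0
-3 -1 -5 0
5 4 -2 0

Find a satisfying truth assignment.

x1=1, x2=1, x3=0, x4=0, x5=1

Check each clause:
  1. {x4, x1} — x1 is true.
  2. {x4, x1, ¬x2} — x1 is true.
  3. {¬x2, x1} — x1 is true.
  4. {¬x2, x1, ¬x5} — x1 is true.
  5. {¬x5, x1} — x1 is true.
  6. {¬x3, x5, ¬x2} — x5 is true.
  7. {x2, x5} — x2 is true.
  8. {x2, ¬x1, ¬x5} — x2 is true.
  9. {x3, ¬x5, x1} — x1 is true.
  10. {x3, x2, ¬x4} — x2 is true.
  11. {x3, ¬x1, x5} — x5 is true.
  12. {¬x3, ¬x1} — ¬x3 is true.
  13. {x2, x3, x5} — x2 is true.
  14. {¬x4, x3} — ¬x4 is true.
  15. {¬x4, x2} — x2 is true.
  16. {¬x5, ¬x3, ¬x4} — ¬x4 is true.
  17. {¬x3, ¬x5, ¬x1} — ¬x3 is true.
  18. {x5, ¬x2, x4} — x5 is true.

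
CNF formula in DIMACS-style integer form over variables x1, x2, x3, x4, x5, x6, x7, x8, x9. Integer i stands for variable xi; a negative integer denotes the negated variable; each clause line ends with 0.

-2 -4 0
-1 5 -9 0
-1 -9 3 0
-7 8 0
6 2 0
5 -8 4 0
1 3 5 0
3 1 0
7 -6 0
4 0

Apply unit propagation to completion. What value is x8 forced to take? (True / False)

True

(x4) stands alone — x4 = True.
In (~x2 \/ ~x4), ~x4 is now false; ~x2 must hold, so x2 = False.
(x6 \/ x2) with x2 = False leaves only x6, so x6 = True.
(~x6 \/ x7) with x6 = True leaves only x7, so x7 = True.
(x8 \/ ~x7): since x7 = True, the clause reduces to (x8). x8 = True.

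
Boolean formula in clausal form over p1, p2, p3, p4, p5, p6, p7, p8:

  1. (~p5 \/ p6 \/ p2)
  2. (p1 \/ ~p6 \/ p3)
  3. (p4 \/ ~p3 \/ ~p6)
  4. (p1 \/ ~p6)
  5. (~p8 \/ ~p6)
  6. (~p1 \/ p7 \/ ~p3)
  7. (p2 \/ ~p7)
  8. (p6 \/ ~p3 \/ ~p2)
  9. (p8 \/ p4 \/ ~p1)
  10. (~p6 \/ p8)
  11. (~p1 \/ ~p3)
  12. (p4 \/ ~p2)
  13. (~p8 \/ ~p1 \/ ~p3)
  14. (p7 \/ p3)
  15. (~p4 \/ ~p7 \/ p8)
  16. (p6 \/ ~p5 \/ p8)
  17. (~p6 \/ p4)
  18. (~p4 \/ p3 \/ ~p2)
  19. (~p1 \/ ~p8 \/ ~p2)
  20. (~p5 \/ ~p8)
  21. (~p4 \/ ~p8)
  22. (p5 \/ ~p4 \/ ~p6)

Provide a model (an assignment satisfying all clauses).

Set p1 = False and propagate.
  then p6 is forced to False.
Branch on p2: take p2 = False.
  then p5 is forced to False.
  then p7 is forced to False.
  then p3 is forced to True.
Try p4 = True.
  then p8 is forced to False.

p1=F  p2=F  p3=T  p4=T  p5=F  p6=F  p7=F  p8=F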